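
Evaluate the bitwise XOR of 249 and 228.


0b11111001 ^ 0b11100100 = 0b11101 = 29

29


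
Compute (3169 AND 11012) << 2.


Step 1: 3169 & 11012 = 2048
Step 2: 2048 << 2 = 8192

8192


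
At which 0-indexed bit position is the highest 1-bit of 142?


0b10001110. Highest set bit at position 7

7


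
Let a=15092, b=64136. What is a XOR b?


15092 ^ 64136 = 49276

49276


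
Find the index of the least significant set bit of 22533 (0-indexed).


0b101100000000101. Lowest set bit at position 0

0


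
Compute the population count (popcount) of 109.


0b1101101 has 5 set bits

5


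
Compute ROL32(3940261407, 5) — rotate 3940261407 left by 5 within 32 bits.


Rotate 0b11101010110110111001111000011111 left by 5 (32-bit) = 0b1011011011100111100001111111101 = 1534313469

1534313469


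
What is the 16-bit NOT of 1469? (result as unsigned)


~0b10110111101 = 0b1111101001000010 = 64066 (16-bit unsigned)

64066


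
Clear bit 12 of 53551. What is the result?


53551 & ~(1 << 12) = 49455

49455


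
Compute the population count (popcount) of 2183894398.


0b10000010001010111001010101111110 has 16 set bits

16


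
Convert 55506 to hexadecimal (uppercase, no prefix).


55506 = D8D2 hex

D8D2


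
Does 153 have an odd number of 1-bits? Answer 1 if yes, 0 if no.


0b10011001 has 4 ones => parity 0

0


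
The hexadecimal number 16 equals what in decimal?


16 hex = 22 decimal

22


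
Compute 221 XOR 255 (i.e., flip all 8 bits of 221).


221 ^ 255 = 34

34


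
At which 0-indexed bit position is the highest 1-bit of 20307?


0b100111101010011. Highest set bit at position 14

14


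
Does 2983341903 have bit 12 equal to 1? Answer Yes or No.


0b10110001110100100010111101001111, bit 12 = 0. No

No


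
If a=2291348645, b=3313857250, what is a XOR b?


2291348645 ^ 3313857250 = 1293305415

1293305415


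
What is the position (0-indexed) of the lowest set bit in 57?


0b111001. Lowest set bit at position 0

0


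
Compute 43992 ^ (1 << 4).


43992 ^ (1 << 4) = 43992 ^ 16 = 43976

43976


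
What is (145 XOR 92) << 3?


Step 1: 145 ^ 92 = 205
Step 2: 205 << 3 = 1640

1640


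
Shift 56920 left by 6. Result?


0b1101111001011000 << 6 = 0b1101111001011000000000 = 3642880

3642880


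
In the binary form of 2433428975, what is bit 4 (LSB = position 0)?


0b10010001000010110010110111101111, position 4 = 0

0


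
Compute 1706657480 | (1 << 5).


1706657480 | (1 << 5) = 1706657480 | 32 = 1706657512

1706657512


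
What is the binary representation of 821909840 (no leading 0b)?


821909840 = 110000111111010101100101010000 in binary

110000111111010101100101010000


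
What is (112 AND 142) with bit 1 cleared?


Step 1: 112 & 142 = 0
Step 2: 0 & ~(1 << 1) = 0

0


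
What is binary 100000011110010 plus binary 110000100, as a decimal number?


100000011110010 + 110000100 = 100001001110110 = 17014

17014


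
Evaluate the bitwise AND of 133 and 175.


0b10000101 & 0b10101111 = 0b10000101 = 133

133


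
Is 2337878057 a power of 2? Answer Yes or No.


0b10001011010110010011000000101001. Multiple bits set => No

No


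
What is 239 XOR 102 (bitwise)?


0b11101111 ^ 0b1100110 = 0b10001001 = 137

137


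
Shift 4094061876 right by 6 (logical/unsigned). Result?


0b11110100000001100110110100110100 >> 6 = 0b11110100000001100110110100 = 63969716

63969716


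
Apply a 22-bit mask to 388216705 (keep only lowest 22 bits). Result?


388216705 & 4194303 = 2340737

2340737


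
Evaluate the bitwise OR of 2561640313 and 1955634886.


0b10011000101011111000011101111001 | 0b1110100100100001001111011000110 = 0b11111100101111111001111111111111 = 4240416767

4240416767


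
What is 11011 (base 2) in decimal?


11011 in decimal = 27

27


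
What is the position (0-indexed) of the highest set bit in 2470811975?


0b10010011010001011001100101000111. Highest set bit at position 31

31


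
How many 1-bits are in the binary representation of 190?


0b10111110 has 6 set bits

6


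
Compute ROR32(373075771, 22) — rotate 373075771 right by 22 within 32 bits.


Rotate 0b10110001111001010111100111011 right by 22 (32-bit) = 0b11110010101111001110110001011000 = 4072467544

4072467544


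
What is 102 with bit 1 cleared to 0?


102 & ~(1 << 1) = 100

100


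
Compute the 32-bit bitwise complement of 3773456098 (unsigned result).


~0b11100000111010100101111011100010 = 0b11111000101011010000100011101 = 521511197 (32-bit unsigned)

521511197


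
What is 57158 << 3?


0b1101111101000110 << 3 = 0b1101111101000110000 = 457264

457264


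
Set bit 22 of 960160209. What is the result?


960160209 | (1 << 22) = 960160209 | 4194304 = 964354513

964354513


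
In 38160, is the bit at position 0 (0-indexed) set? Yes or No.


0b1001010100010000, bit 0 = 0. No

No


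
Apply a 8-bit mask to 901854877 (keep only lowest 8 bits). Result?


901854877 & 255 = 157

157


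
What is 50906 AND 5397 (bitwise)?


0b1100011011011010 & 0b1010100010101 = 0b10000010000 = 1040

1040


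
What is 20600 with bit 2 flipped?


20600 ^ (1 << 2) = 20600 ^ 4 = 20604

20604


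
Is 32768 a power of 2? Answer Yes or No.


0b1000000000000000. Only one bit set => Yes

Yes


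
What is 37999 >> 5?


0b1001010001101111 >> 5 = 0b10010100011 = 1187

1187


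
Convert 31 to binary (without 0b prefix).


31 = 11111 in binary

11111


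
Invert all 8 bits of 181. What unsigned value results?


181 ^ 255 = 74

74


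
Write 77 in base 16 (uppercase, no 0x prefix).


77 = 4D hex

4D


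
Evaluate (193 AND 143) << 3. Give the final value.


Step 1: 193 & 143 = 129
Step 2: 129 << 3 = 1032

1032


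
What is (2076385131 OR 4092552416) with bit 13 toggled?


Step 1: 2076385131 | 4092552416 = 4226777067
Step 2: 4226777067 ^ (1 << 13) = 4226777067 ^ 8192 = 4226768875

4226768875


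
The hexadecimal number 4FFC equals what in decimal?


4FFC hex = 20476 decimal

20476


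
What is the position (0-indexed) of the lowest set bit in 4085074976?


0b11110011011111010100110000100000. Lowest set bit at position 5

5


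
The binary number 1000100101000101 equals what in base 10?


1000100101000101 in decimal = 35141

35141


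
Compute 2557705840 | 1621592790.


0b10011000011100110111111001110000 | 0b1100000101001111000101011010110 = 0b11111000111101111111111011110110 = 4177002230

4177002230


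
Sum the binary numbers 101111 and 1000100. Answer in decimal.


101111 + 1000100 = 1110011 = 115

115


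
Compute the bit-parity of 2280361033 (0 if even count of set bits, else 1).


0b10000111111010111000110001001001 has 16 ones => parity 0

0


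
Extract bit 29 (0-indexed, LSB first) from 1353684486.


0b1010000101011111001011000000110, position 29 = 0

0


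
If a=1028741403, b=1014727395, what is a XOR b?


1028741403 ^ 1014727395 = 19586040

19586040


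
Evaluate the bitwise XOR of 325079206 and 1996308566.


0b10011011000000101000010100110 ^ 0b1110110111111010100000001010110 = 0b1100101100111010001000011110000 = 1704792304

1704792304


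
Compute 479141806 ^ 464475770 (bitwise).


0b11100100011110001111110101110 ^ 0b11011101011110101011001111010 = 0b111001000000100100111010100 = 119556564

119556564


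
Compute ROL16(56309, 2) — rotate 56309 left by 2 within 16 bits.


Rotate 0b1101101111110101 left by 2 (16-bit) = 0b110111111010111 = 28631

28631


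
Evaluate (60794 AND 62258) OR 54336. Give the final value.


Step 1: 60794 & 62258 = 57650
Step 2: 57650 | 54336 = 62834

62834


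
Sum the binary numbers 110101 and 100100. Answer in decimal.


110101 + 100100 = 1011001 = 89

89


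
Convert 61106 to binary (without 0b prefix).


61106 = 1110111010110010 in binary

1110111010110010


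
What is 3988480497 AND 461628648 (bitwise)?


0b11101101101110110110000111110001 & 0b11011100000111110010011101000 = 0b1001100000110110000011100000 = 159604960

159604960


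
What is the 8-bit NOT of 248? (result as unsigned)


~0b11111000 = 0b111 = 7 (8-bit unsigned)

7


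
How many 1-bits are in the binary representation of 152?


0b10011000 has 3 set bits

3


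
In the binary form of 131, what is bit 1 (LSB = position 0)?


0b10000011, position 1 = 1

1


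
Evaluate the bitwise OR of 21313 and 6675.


0b101001101000001 | 0b1101000010011 = 0b101101101010011 = 23379

23379


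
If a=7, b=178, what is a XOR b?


7 ^ 178 = 181

181


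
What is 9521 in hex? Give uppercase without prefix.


9521 = 2531 hex

2531


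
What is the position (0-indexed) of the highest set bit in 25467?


0b110001101111011. Highest set bit at position 14

14


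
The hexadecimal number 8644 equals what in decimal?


8644 hex = 34372 decimal

34372


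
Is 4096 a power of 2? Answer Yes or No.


0b1000000000000. Only one bit set => Yes

Yes


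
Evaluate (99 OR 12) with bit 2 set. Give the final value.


Step 1: 99 | 12 = 111
Step 2: 111 | (1 << 2) = 111 | 4 = 111

111


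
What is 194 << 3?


0b11000010 << 3 = 0b11000010000 = 1552

1552


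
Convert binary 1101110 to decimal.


1101110 in decimal = 110

110


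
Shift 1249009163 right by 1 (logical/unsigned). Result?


0b1001010011100100101111000001011 >> 1 = 0b100101001110010010111100000101 = 624504581

624504581


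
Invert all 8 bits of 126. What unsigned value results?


126 ^ 255 = 129

129


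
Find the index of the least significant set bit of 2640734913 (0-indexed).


0b10011101011001100110101011000001. Lowest set bit at position 0

0


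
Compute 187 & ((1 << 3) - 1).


187 & 7 = 3

3


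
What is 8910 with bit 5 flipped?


8910 ^ (1 << 5) = 8910 ^ 32 = 8942

8942


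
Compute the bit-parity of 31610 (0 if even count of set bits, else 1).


0b111101101111010 has 11 ones => parity 1

1


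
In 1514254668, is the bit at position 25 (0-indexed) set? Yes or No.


0b1011010010000011011000101001100, bit 25 = 1. Yes

Yes


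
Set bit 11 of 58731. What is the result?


58731 | (1 << 11) = 58731 | 2048 = 60779

60779


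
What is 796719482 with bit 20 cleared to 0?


796719482 & ~(1 << 20) = 795670906

795670906


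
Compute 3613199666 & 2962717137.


0b11010111010111010000110100110010 & 0b10110000100101110111100111010001 = 0b10010000000101010000100100010000 = 2417297680

2417297680


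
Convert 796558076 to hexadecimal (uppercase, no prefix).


796558076 = 2F7A82FC hex

2F7A82FC


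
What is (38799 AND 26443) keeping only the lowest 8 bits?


Step 1: 38799 & 26443 = 1803
Step 2: 1803 & 255 = 11

11


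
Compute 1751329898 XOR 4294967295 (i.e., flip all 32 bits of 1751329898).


1751329898 ^ 4294967295 = 2543637397

2543637397


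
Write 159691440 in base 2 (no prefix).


159691440 = 1001100001001011001010110000 in binary

1001100001001011001010110000


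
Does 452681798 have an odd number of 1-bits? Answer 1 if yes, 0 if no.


0b11010111110110110000001000110 has 15 ones => parity 1

1


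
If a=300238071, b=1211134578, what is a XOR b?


300238071 ^ 1211134578 = 1507145349

1507145349


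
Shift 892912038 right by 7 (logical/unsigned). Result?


0b110101001110001100000110100110 >> 7 = 0b11010100111000110000011 = 6975875

6975875


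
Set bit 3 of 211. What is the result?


211 | (1 << 3) = 211 | 8 = 219

219


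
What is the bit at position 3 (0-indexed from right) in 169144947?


0b1010000101001111001001110011, position 3 = 0

0


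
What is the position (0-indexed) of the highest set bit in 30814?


0b111100001011110. Highest set bit at position 14

14


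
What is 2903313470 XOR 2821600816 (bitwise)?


0b10101101000011010000110000111110 ^ 0b10101000001011100011011000110000 = 0b101001000110011101000001110 = 86194702

86194702


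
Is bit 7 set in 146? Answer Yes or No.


0b10010010, bit 7 = 1. Yes

Yes


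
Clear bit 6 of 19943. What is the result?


19943 & ~(1 << 6) = 19879

19879


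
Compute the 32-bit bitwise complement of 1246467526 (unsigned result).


~0b1001010010010111001010111000110 = 0b10110101101101000110101000111001 = 3048499769 (32-bit unsigned)

3048499769


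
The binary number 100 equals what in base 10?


100 in decimal = 4

4


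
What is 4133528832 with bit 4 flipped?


4133528832 ^ (1 << 4) = 4133528832 ^ 16 = 4133528848

4133528848


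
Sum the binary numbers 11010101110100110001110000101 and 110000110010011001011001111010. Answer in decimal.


11010101110100110001110000101 + 110000110010011001011001111010 = 1001011100000111111100111111111 = 1266940415

1266940415


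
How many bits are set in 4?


0b100 has 1 set bits

1


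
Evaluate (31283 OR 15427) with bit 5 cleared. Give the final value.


Step 1: 31283 | 15427 = 32371
Step 2: 32371 & ~(1 << 5) = 32339

32339


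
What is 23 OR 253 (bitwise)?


0b10111 | 0b11111101 = 0b11111111 = 255

255


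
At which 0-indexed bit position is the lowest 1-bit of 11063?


0b10101100110111. Lowest set bit at position 0

0


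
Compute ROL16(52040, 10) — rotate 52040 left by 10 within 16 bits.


Rotate 0b1100101101001000 left by 10 (16-bit) = 0b10001100101101 = 9005

9005


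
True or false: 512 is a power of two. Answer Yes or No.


0b1000000000. Only one bit set => Yes

Yes


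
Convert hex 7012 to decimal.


7012 hex = 28690 decimal

28690


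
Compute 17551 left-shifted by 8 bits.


0b100010010001111 << 8 = 0b10001001000111100000000 = 4493056

4493056


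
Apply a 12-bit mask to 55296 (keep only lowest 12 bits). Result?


55296 & 4095 = 2048

2048


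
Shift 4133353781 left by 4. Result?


0b11110110010111011111100100110101 << 4 = 0b111101100101110111111001001101010000 = 66133660496

66133660496


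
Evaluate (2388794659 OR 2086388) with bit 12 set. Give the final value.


Step 1: 2388794659 | 2086388 = 2390744567
Step 2: 2390744567 | (1 << 12) = 2390744567 | 4096 = 2390744567

2390744567


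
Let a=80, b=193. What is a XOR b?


80 ^ 193 = 145

145


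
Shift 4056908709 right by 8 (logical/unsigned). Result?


0b11110001110011111000001110100101 >> 8 = 0b111100011100111110000011 = 15847299

15847299


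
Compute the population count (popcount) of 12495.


0b11000011001111 has 8 set bits

8


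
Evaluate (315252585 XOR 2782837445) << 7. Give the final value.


Step 1: 315252585 ^ 2782837445 = 3071600044
Step 2: 3071600044 << 7 = 393164805632

393164805632


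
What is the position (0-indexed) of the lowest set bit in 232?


0b11101000. Lowest set bit at position 3

3


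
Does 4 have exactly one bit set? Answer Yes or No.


0b100. Only one bit set => Yes

Yes


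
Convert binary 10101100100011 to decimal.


10101100100011 in decimal = 11043

11043


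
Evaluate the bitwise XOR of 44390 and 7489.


0b1010110101100110 ^ 0b1110101000001 = 0b1011000000100111 = 45095

45095


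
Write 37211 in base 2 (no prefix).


37211 = 1001000101011011 in binary

1001000101011011


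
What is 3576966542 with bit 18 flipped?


3576966542 ^ (1 << 18) = 3576966542 ^ 262144 = 3576704398

3576704398


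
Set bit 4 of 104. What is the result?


104 | (1 << 4) = 104 | 16 = 120

120


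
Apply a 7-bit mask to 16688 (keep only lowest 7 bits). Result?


16688 & 127 = 48

48


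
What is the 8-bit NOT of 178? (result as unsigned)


~0b10110010 = 0b1001101 = 77 (8-bit unsigned)

77


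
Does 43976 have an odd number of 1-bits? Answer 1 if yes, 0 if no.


0b1010101111001000 has 8 ones => parity 0

0


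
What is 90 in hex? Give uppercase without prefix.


90 = 5A hex

5A


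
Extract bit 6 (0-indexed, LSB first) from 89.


0b1011001, position 6 = 1

1


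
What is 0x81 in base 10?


81 hex = 129 decimal

129


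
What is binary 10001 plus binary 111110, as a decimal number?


10001 + 111110 = 1001111 = 79

79


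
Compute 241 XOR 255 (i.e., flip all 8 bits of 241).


241 ^ 255 = 14

14


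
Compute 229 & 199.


0b11100101 & 0b11000111 = 0b11000101 = 197

197


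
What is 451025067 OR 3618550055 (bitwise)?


0b11010111000100001100010101011 | 0b11010111101011101011000100100111 = 0b11011111111011101011100110101111 = 3756964271

3756964271


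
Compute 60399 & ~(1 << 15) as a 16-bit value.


60399 & ~(1 << 15) = 27631

27631


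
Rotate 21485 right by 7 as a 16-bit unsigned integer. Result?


Rotate 0b101001111101101 right by 7 (16-bit) = 0b1101101010100111 = 55975

55975


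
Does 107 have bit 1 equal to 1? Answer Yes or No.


0b1101011, bit 1 = 1. Yes

Yes


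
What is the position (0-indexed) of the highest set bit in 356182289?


0b10101001110101110100100010001. Highest set bit at position 28

28


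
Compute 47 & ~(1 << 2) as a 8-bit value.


47 & ~(1 << 2) = 43

43


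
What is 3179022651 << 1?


0b10111101011111000000100100111011 << 1 = 0b101111010111110000001001001110110 = 6358045302

6358045302


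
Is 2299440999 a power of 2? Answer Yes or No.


0b10001001000011101010111101100111. Multiple bits set => No

No


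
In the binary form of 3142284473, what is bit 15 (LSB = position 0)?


0b10111011010010110111010010111001, position 15 = 0

0


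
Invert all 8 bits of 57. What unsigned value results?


57 ^ 255 = 198

198


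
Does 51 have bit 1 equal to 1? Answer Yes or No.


0b110011, bit 1 = 1. Yes

Yes


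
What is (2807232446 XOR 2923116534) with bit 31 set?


Step 1: 2807232446 ^ 2923116534 = 157925448
Step 2: 157925448 | (1 << 31) = 157925448 | 2147483648 = 2305409096

2305409096


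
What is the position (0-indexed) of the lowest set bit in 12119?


0b10111101010111. Lowest set bit at position 0

0


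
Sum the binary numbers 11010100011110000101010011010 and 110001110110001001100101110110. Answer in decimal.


11010100011110000101010011010 + 110001110110001001100101110110 = 1001100011001111010010000010000 = 1281860624

1281860624


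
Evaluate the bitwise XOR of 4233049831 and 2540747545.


0b11111100010011110011011011100111 ^ 0b10010111011100001011101100011001 = 0b1101011001111111000110111111110 = 1799327230

1799327230


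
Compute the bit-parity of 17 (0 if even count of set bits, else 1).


0b10001 has 2 ones => parity 0

0


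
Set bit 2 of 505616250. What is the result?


505616250 | (1 << 2) = 505616250 | 4 = 505616254

505616254


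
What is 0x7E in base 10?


7E hex = 126 decimal

126


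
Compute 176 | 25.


0b10110000 | 0b11001 = 0b10111001 = 185

185


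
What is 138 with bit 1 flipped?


138 ^ (1 << 1) = 138 ^ 2 = 136

136


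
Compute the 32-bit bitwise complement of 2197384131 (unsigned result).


~0b10000010111110010110101111000011 = 0b1111101000001101001010000111100 = 2097583164 (32-bit unsigned)

2097583164


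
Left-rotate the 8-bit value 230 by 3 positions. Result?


Rotate 0b11100110 left by 3 (8-bit) = 0b110111 = 55

55


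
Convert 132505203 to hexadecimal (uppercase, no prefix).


132505203 = 7E5DE73 hex

7E5DE73


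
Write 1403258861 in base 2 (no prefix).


1403258861 = 1010011101001000000011111101101 in binary

1010011101001000000011111101101


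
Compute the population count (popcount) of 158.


0b10011110 has 5 set bits

5


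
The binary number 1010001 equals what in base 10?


1010001 in decimal = 81

81


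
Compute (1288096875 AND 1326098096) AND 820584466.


Step 1: 1288096875 & 1326098096 = 1275233312
Step 2: 1275233312 & 820584466 = 0

0


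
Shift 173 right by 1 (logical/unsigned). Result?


0b10101101 >> 1 = 0b1010110 = 86

86


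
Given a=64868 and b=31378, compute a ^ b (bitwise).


64868 ^ 31378 = 34806

34806


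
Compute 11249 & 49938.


0b10101111110001 & 0b1100001100010010 = 0b1100010000 = 784

784


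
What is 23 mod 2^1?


23 & 1 = 1

1


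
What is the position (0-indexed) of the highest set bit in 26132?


0b110011000010100. Highest set bit at position 14

14


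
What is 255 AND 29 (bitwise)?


0b11111111 & 0b11101 = 0b11101 = 29

29


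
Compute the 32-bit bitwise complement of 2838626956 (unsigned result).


~0b10101001001100100000001010001100 = 0b1010110110011011111110101110011 = 1456340339 (32-bit unsigned)

1456340339


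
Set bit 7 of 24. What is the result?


24 | (1 << 7) = 24 | 128 = 152

152


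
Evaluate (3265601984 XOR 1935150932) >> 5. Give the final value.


Step 1: 3265601984 ^ 1935150932 = 2986159764
Step 2: 2986159764 >> 5 = 93317492

93317492


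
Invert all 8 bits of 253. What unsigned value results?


253 ^ 255 = 2

2


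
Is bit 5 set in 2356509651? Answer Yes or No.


0b10001100011101010111101111010011, bit 5 = 0. No

No


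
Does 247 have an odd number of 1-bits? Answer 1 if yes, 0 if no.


0b11110111 has 7 ones => parity 1

1


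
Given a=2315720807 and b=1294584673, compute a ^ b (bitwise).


2315720807 ^ 1294584673 = 3341734662

3341734662


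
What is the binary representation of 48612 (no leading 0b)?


48612 = 1011110111100100 in binary

1011110111100100


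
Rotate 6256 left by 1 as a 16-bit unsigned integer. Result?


Rotate 0b1100001110000 left by 1 (16-bit) = 0b11000011100000 = 12512

12512


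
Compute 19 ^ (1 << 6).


19 ^ (1 << 6) = 19 ^ 64 = 83

83


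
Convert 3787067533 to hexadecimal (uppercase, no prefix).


3787067533 = E1BA108D hex

E1BA108D


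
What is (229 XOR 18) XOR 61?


Step 1: 229 ^ 18 = 247
Step 2: 247 ^ 61 = 202

202


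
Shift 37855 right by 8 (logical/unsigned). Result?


0b1001001111011111 >> 8 = 0b10010011 = 147

147


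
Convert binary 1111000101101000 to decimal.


1111000101101000 in decimal = 61800

61800


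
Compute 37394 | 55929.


0b1001001000010010 | 0b1101101001111001 = 0b1101101001111011 = 55931

55931


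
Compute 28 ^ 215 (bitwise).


0b11100 ^ 0b11010111 = 0b11001011 = 203

203


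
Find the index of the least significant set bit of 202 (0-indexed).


0b11001010. Lowest set bit at position 1

1


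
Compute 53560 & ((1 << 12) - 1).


53560 & 4095 = 312

312


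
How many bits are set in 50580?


0b1100010110010100 has 7 set bits

7


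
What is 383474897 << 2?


0b10110110110110101110011010001 << 2 = 0b1011011011011010111001101000100 = 1533899588

1533899588


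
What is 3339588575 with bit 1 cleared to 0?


3339588575 & ~(1 << 1) = 3339588573

3339588573


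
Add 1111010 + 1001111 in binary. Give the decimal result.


1111010 + 1001111 = 11001001 = 201

201


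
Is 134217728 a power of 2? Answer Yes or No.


0b1000000000000000000000000000. Only one bit set => Yes

Yes


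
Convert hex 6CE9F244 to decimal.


6CE9F244 hex = 1827271236 decimal

1827271236


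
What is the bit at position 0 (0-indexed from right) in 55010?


0b1101011011100010, position 0 = 0

0


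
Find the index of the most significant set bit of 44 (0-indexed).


0b101100. Highest set bit at position 5

5


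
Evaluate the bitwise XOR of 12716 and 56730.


0b11000110101100 ^ 0b1101110110011010 = 0b1110110000110110 = 60470

60470


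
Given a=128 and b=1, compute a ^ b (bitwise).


128 ^ 1 = 129

129


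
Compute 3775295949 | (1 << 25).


3775295949 | (1 << 25) = 3775295949 | 33554432 = 3808850381

3808850381


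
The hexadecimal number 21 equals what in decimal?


21 hex = 33 decimal

33


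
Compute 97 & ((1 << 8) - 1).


97 & 255 = 97

97


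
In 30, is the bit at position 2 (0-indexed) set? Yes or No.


0b11110, bit 2 = 1. Yes

Yes


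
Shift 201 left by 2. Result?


0b11001001 << 2 = 0b1100100100 = 804

804


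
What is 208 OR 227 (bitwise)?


0b11010000 | 0b11100011 = 0b11110011 = 243

243


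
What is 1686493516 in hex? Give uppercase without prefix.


1686493516 = 6485D94C hex

6485D94C


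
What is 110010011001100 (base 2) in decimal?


110010011001100 in decimal = 25804

25804


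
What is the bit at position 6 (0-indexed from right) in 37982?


0b1001010001011110, position 6 = 1

1


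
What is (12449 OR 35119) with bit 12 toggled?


Step 1: 12449 | 35119 = 47535
Step 2: 47535 ^ (1 << 12) = 47535 ^ 4096 = 43439

43439


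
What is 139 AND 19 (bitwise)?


0b10001011 & 0b10011 = 0b11 = 3

3


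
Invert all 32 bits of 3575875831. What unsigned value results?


3575875831 ^ 4294967295 = 719091464

719091464


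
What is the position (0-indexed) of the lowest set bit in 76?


0b1001100. Lowest set bit at position 2

2


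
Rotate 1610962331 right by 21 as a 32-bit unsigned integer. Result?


Rotate 0b1100000000001010101010110011011 right by 21 (32-bit) = 0b101010101011001101101100000000 = 715971328

715971328


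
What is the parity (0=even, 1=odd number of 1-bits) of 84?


0b1010100 has 3 ones => parity 1

1


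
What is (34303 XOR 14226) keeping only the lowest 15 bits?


Step 1: 34303 ^ 14226 = 45677
Step 2: 45677 & 32767 = 12909

12909


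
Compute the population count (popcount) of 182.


0b10110110 has 5 set bits

5


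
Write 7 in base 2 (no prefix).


7 = 111 in binary

111


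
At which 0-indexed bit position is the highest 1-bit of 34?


0b100010. Highest set bit at position 5

5


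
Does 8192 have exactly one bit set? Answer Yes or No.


0b10000000000000. Only one bit set => Yes

Yes


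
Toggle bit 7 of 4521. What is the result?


4521 ^ (1 << 7) = 4521 ^ 128 = 4393

4393


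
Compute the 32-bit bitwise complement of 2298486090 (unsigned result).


~0b10001001000000000001110101001010 = 0b1110110111111111110001010110101 = 1996481205 (32-bit unsigned)

1996481205


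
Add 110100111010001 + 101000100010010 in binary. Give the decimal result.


110100111010001 + 101000100010010 = 1011101011100011 = 47843

47843


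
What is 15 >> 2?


0b1111 >> 2 = 0b11 = 3

3


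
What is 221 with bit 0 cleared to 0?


221 & ~(1 << 0) = 220

220


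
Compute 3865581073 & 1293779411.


0b11100110011010000001011000010001 & 0b1001101000111011000000111010011 = 0b1000100000010000000000000010001 = 1141374993

1141374993


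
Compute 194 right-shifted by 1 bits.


0b11000010 >> 1 = 0b1100001 = 97

97


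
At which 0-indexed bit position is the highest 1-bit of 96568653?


0b101110000011000010101001101. Highest set bit at position 26

26


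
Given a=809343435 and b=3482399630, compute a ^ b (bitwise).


809343435 ^ 3482399630 = 4289505861

4289505861


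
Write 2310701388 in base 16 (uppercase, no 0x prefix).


2310701388 = 89BA814C hex

89BA814C


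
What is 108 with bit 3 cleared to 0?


108 & ~(1 << 3) = 100

100


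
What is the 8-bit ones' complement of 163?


163 ^ 255 = 92

92


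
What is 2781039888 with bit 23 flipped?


2781039888 ^ (1 << 23) = 2781039888 ^ 8388608 = 2772651280

2772651280


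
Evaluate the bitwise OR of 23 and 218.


0b10111 | 0b11011010 = 0b11011111 = 223

223


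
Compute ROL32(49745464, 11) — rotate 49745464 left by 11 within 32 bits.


Rotate 0b10111101110000111000111000 left by 11 (32-bit) = 0b10111000011100011100000000010111 = 3094462487

3094462487


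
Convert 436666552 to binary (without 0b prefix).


436666552 = 11010000001110000000010111000 in binary

11010000001110000000010111000


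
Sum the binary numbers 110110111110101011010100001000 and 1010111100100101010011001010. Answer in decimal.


110110111110101011010100001000 + 1010111100100101010011001010 = 1000001111011010000100111010010 = 1106053586

1106053586


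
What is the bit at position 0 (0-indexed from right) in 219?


0b11011011, position 0 = 1

1


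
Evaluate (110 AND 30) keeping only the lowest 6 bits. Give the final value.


Step 1: 110 & 30 = 14
Step 2: 14 & 63 = 14

14


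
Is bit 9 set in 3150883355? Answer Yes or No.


0b10111011110011101010101000011011, bit 9 = 1. Yes

Yes


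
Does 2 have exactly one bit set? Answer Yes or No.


0b10. Only one bit set => Yes

Yes


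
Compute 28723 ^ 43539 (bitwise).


0b111000000110011 ^ 0b1010101000010011 = 0b1101101000100000 = 55840

55840


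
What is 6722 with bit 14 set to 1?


6722 | (1 << 14) = 6722 | 16384 = 23106

23106


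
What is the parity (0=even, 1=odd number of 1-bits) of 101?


0b1100101 has 4 ones => parity 0

0


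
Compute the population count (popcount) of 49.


0b110001 has 3 set bits

3


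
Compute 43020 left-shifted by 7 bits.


0b1010100000001100 << 7 = 0b10101000000011000000000 = 5506560

5506560


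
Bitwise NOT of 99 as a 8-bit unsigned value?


~0b1100011 = 0b10011100 = 156 (8-bit unsigned)

156


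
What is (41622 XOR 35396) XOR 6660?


Step 1: 41622 ^ 35396 = 10450
Step 2: 10450 ^ 6660 = 13014

13014


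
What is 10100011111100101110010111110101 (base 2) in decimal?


10100011111100101110010111110101 in decimal = 2750604789

2750604789


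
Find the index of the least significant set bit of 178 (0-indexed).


0b10110010. Lowest set bit at position 1

1


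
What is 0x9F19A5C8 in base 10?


9F19A5C8 hex = 2669258184 decimal

2669258184


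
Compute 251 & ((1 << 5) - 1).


251 & 31 = 27

27


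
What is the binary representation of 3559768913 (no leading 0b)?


3559768913 = 11010100001011011100001101010001 in binary

11010100001011011100001101010001


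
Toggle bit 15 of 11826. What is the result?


11826 ^ (1 << 15) = 11826 ^ 32768 = 44594

44594


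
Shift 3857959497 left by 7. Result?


0b11100101111100111100101001001001 << 7 = 0b111001011111001111001010010010010000000 = 493818815616

493818815616


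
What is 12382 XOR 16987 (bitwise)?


0b11000001011110 ^ 0b100001001011011 = 0b111001000000101 = 29189

29189


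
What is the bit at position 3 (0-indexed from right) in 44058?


0b1010110000011010, position 3 = 1

1


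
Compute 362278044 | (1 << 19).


362278044 | (1 << 19) = 362278044 | 524288 = 362802332

362802332


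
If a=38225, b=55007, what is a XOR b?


38225 ^ 55007 = 17294

17294


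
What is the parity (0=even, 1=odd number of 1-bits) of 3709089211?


0b11011101000101000011010110111011 has 18 ones => parity 0

0


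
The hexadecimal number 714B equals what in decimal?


714B hex = 29003 decimal

29003


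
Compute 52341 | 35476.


0b1100110001110101 | 0b1000101010010100 = 0b1100111011110101 = 52981

52981


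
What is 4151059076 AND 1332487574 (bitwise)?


0b11110111011011000010001010000100 & 0b1001111011011000010010110010110 = 0b1000111011011000010000010000100 = 1198268548

1198268548


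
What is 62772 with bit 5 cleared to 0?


62772 & ~(1 << 5) = 62740

62740


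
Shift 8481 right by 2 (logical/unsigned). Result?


0b10000100100001 >> 2 = 0b100001001000 = 2120

2120


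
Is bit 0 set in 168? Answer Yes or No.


0b10101000, bit 0 = 0. No

No


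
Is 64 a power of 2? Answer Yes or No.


0b1000000. Only one bit set => Yes

Yes


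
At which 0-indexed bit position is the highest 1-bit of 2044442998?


0b1111001110110111011100101110110. Highest set bit at position 30

30


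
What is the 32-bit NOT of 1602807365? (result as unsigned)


~0b1011111100010001110011001000101 = 0b10100000011101110001100110111010 = 2692159930 (32-bit unsigned)

2692159930


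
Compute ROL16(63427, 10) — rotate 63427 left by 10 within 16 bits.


Rotate 0b1111011111000011 left by 10 (16-bit) = 0b111111011111 = 4063

4063


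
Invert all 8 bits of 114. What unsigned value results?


114 ^ 255 = 141

141


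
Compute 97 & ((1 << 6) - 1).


97 & 63 = 33

33


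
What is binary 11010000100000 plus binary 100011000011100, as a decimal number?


11010000100000 + 100011000011100 = 111101000111100 = 31292

31292


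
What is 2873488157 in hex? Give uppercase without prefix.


2873488157 = AB45F31D hex

AB45F31D


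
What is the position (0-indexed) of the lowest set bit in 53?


0b110101. Lowest set bit at position 0

0


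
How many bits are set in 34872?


0b1000100000111000 has 5 set bits

5


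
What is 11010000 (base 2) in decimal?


11010000 in decimal = 208

208


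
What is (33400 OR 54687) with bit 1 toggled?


Step 1: 33400 | 54687 = 55295
Step 2: 55295 ^ (1 << 1) = 55295 ^ 2 = 55293

55293


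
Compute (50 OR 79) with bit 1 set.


Step 1: 50 | 79 = 127
Step 2: 127 | (1 << 1) = 127 | 2 = 127

127


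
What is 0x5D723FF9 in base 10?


5D723FF9 hex = 1567768569 decimal

1567768569


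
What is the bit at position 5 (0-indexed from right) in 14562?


0b11100011100010, position 5 = 1

1


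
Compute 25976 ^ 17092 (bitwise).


0b110010101111000 ^ 0b100001011000100 = 0b10011110111100 = 10172

10172


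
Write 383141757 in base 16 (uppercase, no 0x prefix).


383141757 = 16D6477D hex

16D6477D


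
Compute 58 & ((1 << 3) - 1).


58 & 7 = 2

2


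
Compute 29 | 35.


0b11101 | 0b100011 = 0b111111 = 63

63


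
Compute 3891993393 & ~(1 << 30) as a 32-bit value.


3891993393 & ~(1 << 30) = 2818251569

2818251569


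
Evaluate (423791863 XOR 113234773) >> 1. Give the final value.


Step 1: 423791863 ^ 113234773 = 536698786
Step 2: 536698786 >> 1 = 268349393

268349393


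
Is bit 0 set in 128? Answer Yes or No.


0b10000000, bit 0 = 0. No

No


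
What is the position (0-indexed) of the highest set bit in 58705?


0b1110010101010001. Highest set bit at position 15

15


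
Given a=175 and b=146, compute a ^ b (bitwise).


175 ^ 146 = 61

61


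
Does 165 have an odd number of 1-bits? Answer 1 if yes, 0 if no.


0b10100101 has 4 ones => parity 0

0


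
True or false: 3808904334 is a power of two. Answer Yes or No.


0b11100011000001110100010010001110. Multiple bits set => No

No


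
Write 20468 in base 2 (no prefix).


20468 = 100111111110100 in binary

100111111110100


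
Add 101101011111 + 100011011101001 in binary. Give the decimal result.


101101011111 + 100011011101001 = 101001001001000 = 21064

21064


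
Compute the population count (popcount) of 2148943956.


0b10000000000101100100100001010100 has 9 set bits

9


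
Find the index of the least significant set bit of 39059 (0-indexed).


0b1001100010010011. Lowest set bit at position 0

0


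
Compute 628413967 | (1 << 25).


628413967 | (1 << 25) = 628413967 | 33554432 = 661968399

661968399


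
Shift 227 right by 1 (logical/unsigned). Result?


0b11100011 >> 1 = 0b1110001 = 113

113


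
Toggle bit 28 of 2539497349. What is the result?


2539497349 ^ (1 << 28) = 2539497349 ^ 268435456 = 2271061893

2271061893


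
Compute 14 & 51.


0b1110 & 0b110011 = 0b10 = 2

2


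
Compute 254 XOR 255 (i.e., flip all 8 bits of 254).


254 ^ 255 = 1

1


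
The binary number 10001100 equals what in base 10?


10001100 in decimal = 140

140


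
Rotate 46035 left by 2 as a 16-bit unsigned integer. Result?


Rotate 0b1011001111010011 left by 2 (16-bit) = 0b1100111101001110 = 53070

53070


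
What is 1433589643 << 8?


0b1010101011100101101011110001011 << 8 = 0b101010101110010110101111000101100000000 = 366998948608

366998948608


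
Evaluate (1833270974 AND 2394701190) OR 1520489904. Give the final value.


Step 1: 1833270974 & 2394701190 = 201604230
Step 2: 201604230 | 1520489904 = 1587871158

1587871158


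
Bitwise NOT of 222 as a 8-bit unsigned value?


~0b11011110 = 0b100001 = 33 (8-bit unsigned)

33


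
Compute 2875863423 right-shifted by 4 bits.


0b10101011011010100011000101111111 >> 4 = 0b1010101101101010001100010111 = 179741463

179741463


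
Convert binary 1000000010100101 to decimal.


1000000010100101 in decimal = 32933

32933


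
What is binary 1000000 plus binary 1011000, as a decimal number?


1000000 + 1011000 = 10011000 = 152

152


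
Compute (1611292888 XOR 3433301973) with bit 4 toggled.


Step 1: 1611292888 ^ 3433301973 = 2897110797
Step 2: 2897110797 ^ (1 << 4) = 2897110797 ^ 16 = 2897110813

2897110813


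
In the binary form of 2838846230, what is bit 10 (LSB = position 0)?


0b10101001001101010101101100010110, position 10 = 0

0


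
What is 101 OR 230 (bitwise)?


0b1100101 | 0b11100110 = 0b11100111 = 231

231


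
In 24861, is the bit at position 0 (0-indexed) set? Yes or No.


0b110000100011101, bit 0 = 1. Yes

Yes


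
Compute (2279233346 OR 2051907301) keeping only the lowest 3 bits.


Step 1: 2279233346 | 2051907301 = 4292861927
Step 2: 4292861927 & 7 = 7

7


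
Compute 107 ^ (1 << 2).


107 ^ (1 << 2) = 107 ^ 4 = 111

111


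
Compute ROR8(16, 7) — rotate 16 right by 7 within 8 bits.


Rotate 0b10000 right by 7 (8-bit) = 0b100000 = 32

32


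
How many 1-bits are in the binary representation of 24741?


0b110000010100101 has 6 set bits

6


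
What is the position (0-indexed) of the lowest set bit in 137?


0b10001001. Lowest set bit at position 0

0


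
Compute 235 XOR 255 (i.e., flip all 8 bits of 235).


235 ^ 255 = 20

20


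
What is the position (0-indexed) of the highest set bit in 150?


0b10010110. Highest set bit at position 7

7


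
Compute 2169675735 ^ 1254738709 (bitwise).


0b10000001010100101001111111010111 ^ 0b1001010110010011100101100010101 = 0b11001011100110110101010011000010 = 3415954626

3415954626


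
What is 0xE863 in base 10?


E863 hex = 59491 decimal

59491


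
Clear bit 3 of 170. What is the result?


170 & ~(1 << 3) = 162

162


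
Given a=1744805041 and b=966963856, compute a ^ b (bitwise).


1744805041 ^ 966963856 = 1583164961

1583164961


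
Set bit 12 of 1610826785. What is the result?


1610826785 | (1 << 12) = 1610826785 | 4096 = 1610830881

1610830881


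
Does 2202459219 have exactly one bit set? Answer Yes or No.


0b10000011010001101101110001010011. Multiple bits set => No

No


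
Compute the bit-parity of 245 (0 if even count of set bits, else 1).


0b11110101 has 6 ones => parity 0

0


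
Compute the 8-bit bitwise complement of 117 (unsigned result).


~0b1110101 = 0b10001010 = 138 (8-bit unsigned)

138


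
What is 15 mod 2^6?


15 & 63 = 15

15


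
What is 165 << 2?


0b10100101 << 2 = 0b1010010100 = 660

660


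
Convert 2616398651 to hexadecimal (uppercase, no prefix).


2616398651 = 9BF3133B hex

9BF3133B


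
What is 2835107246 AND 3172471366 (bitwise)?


0b10101000111111000100110110101110 & 0b10111101000110000001001001000110 = 0b10101000000110000000000000000110 = 2820145158

2820145158
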